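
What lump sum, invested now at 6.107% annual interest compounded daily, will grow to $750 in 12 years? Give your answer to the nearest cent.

Growth factor = (1 + 0.06107/365)^4380 ≈ 2.08085465.
P = 750/2.08085465 ≈ 360.4288.

$360.43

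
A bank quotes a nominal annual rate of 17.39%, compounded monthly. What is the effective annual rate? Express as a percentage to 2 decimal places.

18.85%

EAR = (1 + 17.39%/12)^12 − 1 = (1 + 0.0144917)^12 − 1.
(1 + 0.0144917)^12 ≈ 1.188452, so EAR ≈ 18.84524%.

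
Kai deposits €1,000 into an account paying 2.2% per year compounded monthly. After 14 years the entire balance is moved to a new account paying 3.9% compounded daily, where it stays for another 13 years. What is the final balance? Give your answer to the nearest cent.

€2,258.48

After 14 years at 2.2%: 1,000 × 1.360317341 ≈ 1,360.3173.
Then 13 years at 3.9%: 1,360.3173 × 1.66025784 ≈ 2,258.4775.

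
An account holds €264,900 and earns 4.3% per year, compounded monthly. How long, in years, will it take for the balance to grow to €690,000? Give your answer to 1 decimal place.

22.3 years

(1 + 0.00358333)^(12t) = 690,000/264,900 = 2.6048.
12t·ln(1 + 0.00358333) = ln(2.6048); 12t = 0.95734/0.00357693 ≈ 267.6428.
t ≈ 22.3036 years.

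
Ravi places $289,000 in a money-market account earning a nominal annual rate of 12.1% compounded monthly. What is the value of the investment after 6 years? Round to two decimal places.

Periodic rate = 12.1%/12 = 0.0100833; periods = 12·6 = 72.
A = 289,000·(1 + 0.121/12)^72 ≈ 289,000·2.05929598684 ≈ 595,136.5402.

$595,136.54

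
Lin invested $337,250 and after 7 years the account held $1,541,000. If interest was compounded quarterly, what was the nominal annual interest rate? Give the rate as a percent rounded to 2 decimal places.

22.30%

The 28-period growth factor is 1,541,000/337,250 = 4.56931.
r/4 = 4.56931^(1/28) − 1 ≈ 0.0557622, so r ≈ 4·0.0557622 = 22.30487%.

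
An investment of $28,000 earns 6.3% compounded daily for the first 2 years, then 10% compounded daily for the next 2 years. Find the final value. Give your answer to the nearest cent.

$38,790.15

Phase 1: 28,000·(1 + 0.063/365)^730 ≈ 31,759.5554.
Phase 2: 31,759.5554·(1 + 0.1/365)^730 ≈ 38,790.1460.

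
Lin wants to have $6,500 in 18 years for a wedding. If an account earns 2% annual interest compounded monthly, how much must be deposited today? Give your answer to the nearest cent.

$4,536.26

Growth factor = (1 + 0.02/12)^216 ≈ 1.432899957.
P = 6,500/1.432899957 ≈ 4,536.2553.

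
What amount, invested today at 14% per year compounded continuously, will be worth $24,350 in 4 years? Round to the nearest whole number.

$13,909

P = A·e^(−rt) = 24,350·e^(−0.56).
e^(−0.56) ≈ 0.57120906385, so P ≈ 13,908.9407.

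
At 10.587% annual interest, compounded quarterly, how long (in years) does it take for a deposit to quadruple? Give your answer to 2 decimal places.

13.27 years

(1 + 0.0264675)^(4t) = 4.
4t = ln 4 / ln(1 + 0.0264675) ≈ 1.3863/0.0261233 ≈ 53.0674.
t ≈ 13.2668.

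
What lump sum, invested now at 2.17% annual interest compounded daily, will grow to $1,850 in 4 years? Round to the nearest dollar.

Periodic rate = 2.17%/365 = 0.0000594521; 1460 periods.
P = 1,850/(1 + 0.0217/365)^1460 ≈ 1,850/1.090675708 ≈ 1,696.1962.

$1,696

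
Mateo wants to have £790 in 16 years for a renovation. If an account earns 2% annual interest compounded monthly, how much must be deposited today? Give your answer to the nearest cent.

£573.81

Growth factor = (1 + 0.02/12)^192 ≈ 1.37676099.
P = 790/1.37676099 ≈ 573.8106.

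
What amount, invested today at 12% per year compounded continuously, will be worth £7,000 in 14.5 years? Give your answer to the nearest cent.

P = A·e^(−rt) = 7,000·e^(−1.74).
e^(−1.74) ≈ 0.1755204006, so P ≈ 1,228.6428.

£1,228.64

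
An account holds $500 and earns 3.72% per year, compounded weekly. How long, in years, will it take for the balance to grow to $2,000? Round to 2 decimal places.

37.28 years

(1 + 0.000715385)^(52t) = 2,000/500 = 4.
52t·ln(1 + 0.000715385) = ln(4); 52t = 1.3863/0.000715129 ≈ 1938.5239.
t ≈ 37.2793 years.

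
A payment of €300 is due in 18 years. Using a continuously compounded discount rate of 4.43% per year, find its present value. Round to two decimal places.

€135.15

P = A·e^(−rt) = 300·e^(−0.7974).
e^(−0.7974) ≈ 0.450498739, so P ≈ 135.1496.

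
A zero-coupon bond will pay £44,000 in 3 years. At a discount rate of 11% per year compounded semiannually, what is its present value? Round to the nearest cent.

Periodic rate = 11%/2 = 0.055; 6 periods.
P = 44,000/(1 + 0.055)^6 ≈ 44,000/1.3788428068 ≈ 31,910.8167.

£31,910.82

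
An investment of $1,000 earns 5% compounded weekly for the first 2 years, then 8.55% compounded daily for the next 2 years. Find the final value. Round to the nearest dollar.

$1,311

After 2 years at 5%: 1,000 × 1.10511782 ≈ 1,105.1178.
Then 2 years at 8.55%: 1,105.1178 × 1.18646699 ≈ 1,311.1858.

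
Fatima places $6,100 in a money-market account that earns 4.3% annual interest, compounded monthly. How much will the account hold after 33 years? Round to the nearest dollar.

Growth factor = (1 + 0.043/12)^396 ≈ 4.1225161055.
A ≈ 6,100 × 4.1225161055 ≈ 25,147.3482.

$25,147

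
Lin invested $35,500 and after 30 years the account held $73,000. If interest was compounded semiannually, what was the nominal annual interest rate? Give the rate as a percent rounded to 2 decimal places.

2.42%

(1 + r/2)^60 = 73,000/35,500 = 2.05634.
1 + r/2 = 2.05634^(1/60) ≈ 1.012088, so r/2 ≈ 0.0120879.
r ≈ 2·0.0120879 = 2.41758%.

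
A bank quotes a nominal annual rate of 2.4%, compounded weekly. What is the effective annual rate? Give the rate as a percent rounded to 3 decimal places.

2.428%

One year is 52 periods at 0.000461538 each: (1 + 0.000461538)^52 ≈ 1.024285.
EAR = 1.024285 − 1 ≈ 2.42846%.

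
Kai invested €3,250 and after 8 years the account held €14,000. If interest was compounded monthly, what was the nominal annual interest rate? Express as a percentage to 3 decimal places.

18.395%

The 96-period growth factor is 14,000/3,250 = 4.30769.
r/12 = 4.30769^(1/96) − 1 ≈ 0.0153288, so r ≈ 12·0.0153288 = 18.39459%.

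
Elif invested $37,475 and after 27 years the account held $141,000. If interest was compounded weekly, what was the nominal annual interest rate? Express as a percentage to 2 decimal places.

4.91%

The 1404-period growth factor is 141,000/37,475 = 3.76251.
r/52 = 3.76251^(1/1404) − 1 ≈ 0.000944239, so r ≈ 52·0.000944239 = 4.91004%.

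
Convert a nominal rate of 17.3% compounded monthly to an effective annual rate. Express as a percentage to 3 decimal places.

One year is 12 periods at 0.0144167 each: (1 + 0.0144167)^12 ≈ 1.187399.
EAR = 1.187399 − 1 ≈ 18.73985%.

18.740%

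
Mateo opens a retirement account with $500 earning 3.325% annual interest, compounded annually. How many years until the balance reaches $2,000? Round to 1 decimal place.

We need (1 + 0.03325)^t = 4, so t = ln 4 / ln 1.03325 ≈ 42.3824.

42.4 years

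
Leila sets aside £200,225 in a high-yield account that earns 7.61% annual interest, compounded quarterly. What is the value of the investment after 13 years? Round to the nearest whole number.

£533,494

Growth factor = (1 + 0.019025)^52 ≈ 2.66447480103.
A ≈ 200,225 × 2.66447480103 ≈ 533,494.4670.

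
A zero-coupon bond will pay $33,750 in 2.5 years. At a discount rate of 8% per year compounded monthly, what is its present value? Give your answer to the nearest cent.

$27,650.51

Periodic rate = 8%/12 = 0.00666667; 30 periods.
P = 33,750/(1 + 0.08/12)^30 ≈ 33,750/1.2205923596 ≈ 27,650.5090.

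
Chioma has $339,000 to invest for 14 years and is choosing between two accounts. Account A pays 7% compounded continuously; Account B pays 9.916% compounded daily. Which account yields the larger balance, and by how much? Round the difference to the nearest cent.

Account B, by $455,134.06

Account A growth factor: e^(0.07·14) = e^0.98 ≈ 2.66445624193; balance ≈ 903,250.6660.
Account B growth factor: (1 + 0.09916/365)^5110 ≈ 4.007034580784; balance ≈ 1,358,384.7229.
Account B is larger by 455,134.0569.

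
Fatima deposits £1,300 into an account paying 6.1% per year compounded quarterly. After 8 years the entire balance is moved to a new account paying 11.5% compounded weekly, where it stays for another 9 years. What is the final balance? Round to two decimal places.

Phase 1: 1,300·(1 + 0.01525)^32 ≈ 2,109.9846.
Phase 2: 2,109.9846·(1 + 0.115/52)^468 ≈ 5,933.0468.

£5,933.05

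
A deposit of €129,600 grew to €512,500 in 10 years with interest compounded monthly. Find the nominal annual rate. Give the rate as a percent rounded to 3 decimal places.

The 120-period growth factor is 512,500/129,600 = 3.95448.
r/12 = 3.95448^(1/120) − 1 ≈ 0.0115229, so r ≈ 12·0.0115229 = 13.82754%.

13.828%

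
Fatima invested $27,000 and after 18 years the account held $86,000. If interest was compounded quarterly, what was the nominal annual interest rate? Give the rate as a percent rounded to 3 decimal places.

(1 + r/4)^72 = 86,000/27,000 = 3.18519.
1 + r/4 = 3.18519^(1/72) ≈ 1.016221, so r/4 ≈ 0.0162206.
r ≈ 4·0.0162206 = 6.48823%.

6.488%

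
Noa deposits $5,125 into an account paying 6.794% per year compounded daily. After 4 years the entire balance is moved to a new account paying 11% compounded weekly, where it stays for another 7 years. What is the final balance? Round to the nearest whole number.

$14,513

After 4 years at 6.794%: 5,125 × 1.3122388324 ≈ 6,725.2240.
Then 7 years at 11%: 6,725.2240 × 2.158010481 ≈ 14,513.1039.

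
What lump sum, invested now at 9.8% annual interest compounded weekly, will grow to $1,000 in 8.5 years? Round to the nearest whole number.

$435

Growth factor = (1 + 0.098/52)^442 ≈ 2.29840647.
P = 1,000/2.29840647 ≈ 435.0841.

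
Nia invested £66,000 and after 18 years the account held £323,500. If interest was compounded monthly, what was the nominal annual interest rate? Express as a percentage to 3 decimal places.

(1 + r/12)^216 = 323,500/66,000 = 4.90152.
1 + r/12 = 4.90152^(1/216) ≈ 1.007386, so r/12 ≈ 0.00738615.
r ≈ 12·0.00738615 = 8.86337%.

8.863%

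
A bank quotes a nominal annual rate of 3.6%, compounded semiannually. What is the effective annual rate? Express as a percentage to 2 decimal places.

EAR = (1 + 3.6%/2)^2 − 1 = (1 + 0.018)^2 − 1.
(1 + 0.018)^2 ≈ 1.036324, so EAR ≈ 3.63240%.

3.63%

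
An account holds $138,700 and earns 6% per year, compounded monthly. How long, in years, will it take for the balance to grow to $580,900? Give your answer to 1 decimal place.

23.9 years

We need (1 + 0.005)^(12t) = 4.1882, so 12t = ln 4.1882 / ln 1.005 ≈ 287.1686.
t ≈ 287.1686/12 = 23.9307 years.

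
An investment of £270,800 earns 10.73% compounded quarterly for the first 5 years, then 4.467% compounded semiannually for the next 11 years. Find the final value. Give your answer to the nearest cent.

After 5 years at 10.73%: 270,800 × 1.69796477744 ≈ 459,808.8617.
Then 11 years at 4.467%: 459,808.8617 × 1.62573982296 ≈ 747,529.5775.

£747,529.58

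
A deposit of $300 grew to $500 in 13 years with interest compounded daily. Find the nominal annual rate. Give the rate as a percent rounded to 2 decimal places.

3.93%

(1 + r/365)^4745 = 500/300 = 1.66667.
1 + r/365 = 1.66667^(1/4745) ≈ 1.000108, so r/365 ≈ 0.000107661.
r ≈ 365·0.000107661 = 3.92964%.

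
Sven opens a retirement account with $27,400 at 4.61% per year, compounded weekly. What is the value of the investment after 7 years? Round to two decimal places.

$37,829.91

Periodic rate = 4.61%/52 = 0.000886538; periods = 52·7 = 364.
A = 27,400·(1 + 0.0461/52)^364 ≈ 27,400·1.3806536432 ≈ 37,829.9098.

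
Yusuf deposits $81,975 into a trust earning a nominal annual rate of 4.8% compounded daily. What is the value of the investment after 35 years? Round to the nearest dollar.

Periodic rate = 4.8%/365 = 0.000131507; periods = 365·35 = 12775.
A = 81,975·(1 + 0.048/365)^12775 ≈ 81,975·5.36496334563 ≈ 439,792.8703.

$439,793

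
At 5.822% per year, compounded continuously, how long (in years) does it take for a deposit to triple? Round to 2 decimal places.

18.87 years

e^(0.05822t) = 3, so 0.05822t = ln 3 ≈ 1.0986.
t ≈ 1.0986/0.05822 ≈ 18.8700.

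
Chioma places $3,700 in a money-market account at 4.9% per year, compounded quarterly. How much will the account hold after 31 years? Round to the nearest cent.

$16,745.08

Periodic rate = 4.9%/4 = 0.01225; periods = 4·31 = 124.
A = 3,700·(1 + 0.01225)^124 ≈ 3,700·4.5256961713 ≈ 16,745.0758.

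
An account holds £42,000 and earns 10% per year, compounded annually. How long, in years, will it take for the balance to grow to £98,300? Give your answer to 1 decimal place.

We need (1 + 0.1)^t = 2.3405, so t = ln 2.3405 / ln 1.1 ≈ 8.9220.

8.9 years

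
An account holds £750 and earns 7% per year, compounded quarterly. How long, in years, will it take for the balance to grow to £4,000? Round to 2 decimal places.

We need (1 + 0.0175)^(4t) = 5.3333, so 4t = ln 5.3333 / ln 1.0175 ≈ 96.4904.
t ≈ 96.4904/4 = 24.1226 years.

24.12 years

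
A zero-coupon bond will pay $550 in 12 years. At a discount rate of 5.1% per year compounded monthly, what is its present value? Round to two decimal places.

Growth factor = (1 + 0.00425)^144 ≈ 1.841726.
P = 550/1.841726 ≈ 298.6329.

$298.63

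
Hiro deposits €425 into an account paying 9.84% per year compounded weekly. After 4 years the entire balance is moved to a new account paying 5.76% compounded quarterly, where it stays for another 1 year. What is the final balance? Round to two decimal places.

Phase 1: 425·(1 + 0.0984/52)^208 ≈ 629.7464.
Phase 2: 629.7464·(1 + 0.0144)^4 ≈ 666.8109.

€666.81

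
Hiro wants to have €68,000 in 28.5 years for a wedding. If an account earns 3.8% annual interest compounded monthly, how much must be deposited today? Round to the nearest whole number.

Growth factor = (1 + 0.038/12)^342 ≈ 2.9484772819.
P = 68,000/2.9484772819 ≈ 23,062.7519.

€23,063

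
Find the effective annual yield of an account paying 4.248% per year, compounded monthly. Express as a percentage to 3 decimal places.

One year is 12 periods at 0.00354 each: (1 + 0.00354)^12 ≈ 1.043317.
EAR = 1.043317 − 1 ≈ 4.33169%.

4.332%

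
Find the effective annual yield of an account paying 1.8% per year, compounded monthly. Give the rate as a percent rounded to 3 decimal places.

1.815%

EAR = (1 + 1.8%/12)^12 − 1 = (1 + 0.0015)^12 − 1.
(1 + 0.0015)^12 ≈ 1.018149, so EAR ≈ 1.81492%.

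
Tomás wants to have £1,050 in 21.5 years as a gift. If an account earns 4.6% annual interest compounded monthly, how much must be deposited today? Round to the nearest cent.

£391.29

Periodic rate = 4.6%/12 = 0.00383333; 258 periods.
P = 1,050/(1 + 0.046/12)^258 ≈ 1,050/2.683466012 ≈ 391.2850.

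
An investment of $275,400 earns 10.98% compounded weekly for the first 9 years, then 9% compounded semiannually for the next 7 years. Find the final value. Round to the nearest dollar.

$1,368,703

After 9 years at 10.98%: 275,400 × 2.683597258647 ≈ 739,062.6850.
Then 7 years at 9%: 739,062.6850 × 1.851944921618 ≈ 1,368,703.3863.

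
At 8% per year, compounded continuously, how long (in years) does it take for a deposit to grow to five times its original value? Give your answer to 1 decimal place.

e^(0.08t) = 5, so 0.08t = ln 5 ≈ 1.6094.
t ≈ 1.6094/0.08 ≈ 20.1180.

20.1 years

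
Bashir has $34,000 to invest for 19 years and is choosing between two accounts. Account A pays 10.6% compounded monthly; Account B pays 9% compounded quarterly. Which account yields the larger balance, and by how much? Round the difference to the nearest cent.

Account A, by $68,071.57

A: (1 + 0.106/12)^228 ≈ 7.42725892974, so 34,000 × 7.42725892974 ≈ 252,526.8036.
B: (1 + 0.0225)^76 ≈ 5.42515396162, so 34,000 × 5.42515396162 ≈ 184,455.2347.
Difference ≈ 68,071.5689 in favor of A.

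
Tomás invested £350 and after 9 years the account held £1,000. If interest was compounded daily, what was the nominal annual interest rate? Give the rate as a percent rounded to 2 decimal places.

(1 + r/365)^3285 = 1,000/350 = 2.85714.
1 + r/365 = 2.85714^(1/3285) ≈ 1.00032, so r/365 ≈ 0.000319632.
r ≈ 365·0.000319632 = 11.66655%.

11.67%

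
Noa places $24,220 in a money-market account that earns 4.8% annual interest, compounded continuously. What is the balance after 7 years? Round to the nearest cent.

A = P·e^(rt) = 24,220·e^(0.048·7) = 24,220·e^0.336.
e^0.336 ≈ 1.3993390248, so A ≈ 33,891.9912.

$33,891.99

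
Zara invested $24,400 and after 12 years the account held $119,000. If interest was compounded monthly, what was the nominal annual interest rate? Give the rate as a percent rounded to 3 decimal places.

The 144-period growth factor is 119,000/24,400 = 4.87705.
r/12 = 4.87705^(1/144) − 1 ≈ 0.0110645, so r ≈ 12·0.0110645 = 13.27742%.

13.277%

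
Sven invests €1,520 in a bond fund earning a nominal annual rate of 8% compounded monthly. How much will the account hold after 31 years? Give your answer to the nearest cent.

Periodic rate = 8%/12 = 0.00666667; periods = 12·31 = 372.
A = 1,520·(1 + 0.08/12)^372 ≈ 1,520·11.843389826 ≈ 18,001.9525.

€18,001.95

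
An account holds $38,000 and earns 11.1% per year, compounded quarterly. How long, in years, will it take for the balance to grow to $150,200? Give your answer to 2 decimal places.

12.55 years

We need (1 + 0.02775)^(4t) = 3.9526, so 4t = ln 3.9526 / ln 1.02775 ≈ 50.2113.
t ≈ 50.2113/4 = 12.5528 years.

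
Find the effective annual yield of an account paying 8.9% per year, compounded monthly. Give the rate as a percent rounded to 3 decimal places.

9.272%

One year is 12 periods at 0.00741667 each: (1 + 0.00741667)^12 ≈ 1.092722.
EAR = 1.092722 − 1 ≈ 9.27217%.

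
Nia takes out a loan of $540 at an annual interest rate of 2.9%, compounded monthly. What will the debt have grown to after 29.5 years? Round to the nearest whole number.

$1,269

Growth factor = (1 + 0.029/12)^354 ≈ 2.350123625.
A ≈ 540 × 2.350123625 ≈ 1,269.0668.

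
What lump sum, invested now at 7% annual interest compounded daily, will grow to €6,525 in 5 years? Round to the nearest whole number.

€4,598

Growth factor = (1 + 0.07/365)^1825 ≈ 1.419019929.
P = 6,525/1.419019929 ≈ 4,598.2441.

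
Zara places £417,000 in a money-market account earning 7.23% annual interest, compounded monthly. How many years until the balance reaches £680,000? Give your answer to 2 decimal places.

6.78 years

We need (1 + 0.006025)^(12t) = 1.6307, so 12t = ln 1.6307 / ln 1.006025 ≈ 81.4072.
t ≈ 81.4072/12 = 6.7839 years.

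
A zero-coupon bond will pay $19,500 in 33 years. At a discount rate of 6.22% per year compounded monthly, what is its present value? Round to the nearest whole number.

$2,517

Periodic rate = 6.22%/12 = 0.00518333; 396 periods.
P = 19,500/(1 + 0.0622/12)^396 ≈ 19,500/7.7469456515 ≈ 2,517.1211.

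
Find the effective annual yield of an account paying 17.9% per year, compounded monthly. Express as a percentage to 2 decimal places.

19.44%

EAR = (1 + 17.9%/12)^12 − 1 = (1 + 0.0149167)^12 − 1.
(1 + 0.0149167)^12 ≈ 1.194441, so EAR ≈ 19.44408%.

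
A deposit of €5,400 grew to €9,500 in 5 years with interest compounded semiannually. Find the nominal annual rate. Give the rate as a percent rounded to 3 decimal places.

The 10-period growth factor is 9,500/5,400 = 1.75926.
r/2 = 1.75926^(1/10) − 1 ≈ 0.0581153, so r ≈ 2·0.0581153 = 11.62306%.

11.623%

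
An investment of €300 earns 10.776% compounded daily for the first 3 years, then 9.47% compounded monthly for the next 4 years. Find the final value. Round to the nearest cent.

Phase 1: 300·(1 + 0.10776/365)^1095 ≈ 414.4759.
Phase 2: 414.4759·(1 + 0.0947/12)^48 ≈ 604.4554.

€604.46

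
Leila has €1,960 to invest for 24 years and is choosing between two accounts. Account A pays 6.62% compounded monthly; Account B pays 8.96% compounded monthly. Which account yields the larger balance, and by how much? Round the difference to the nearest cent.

Account A growth factor: (1 + 0.0662/12)^288 ≈ 4.876528585; balance ≈ 9,557.9960.
Account B growth factor: (1 + 0.0896/12)^288 ≈ 8.5199594372; balance ≈ 16,699.1205.
Account B is larger by 7,141.1245.

Account B, by €7,141.12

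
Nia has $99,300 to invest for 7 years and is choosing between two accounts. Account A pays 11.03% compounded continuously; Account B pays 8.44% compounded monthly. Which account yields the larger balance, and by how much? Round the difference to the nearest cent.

A: e^(0.1103·7) = e^0.7721 ≈ 2.16430652854, so 99,300 × 2.16430652854 ≈ 214,915.6383.
B: (1 + 0.0844/12)^84 ≈ 1.80170248715, so 99,300 × 1.80170248715 ≈ 178,909.0570.
Difference ≈ 36,006.5813 in favor of A.

Account A, by $36,006.58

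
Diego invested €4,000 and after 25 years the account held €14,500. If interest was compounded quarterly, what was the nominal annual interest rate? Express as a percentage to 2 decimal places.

The 100-period growth factor is 14,500/4,000 = 3.625.
r/4 = 3.625^(1/100) − 1 ≈ 0.0129618, so r ≈ 4·0.0129618 = 5.18473%.

5.18%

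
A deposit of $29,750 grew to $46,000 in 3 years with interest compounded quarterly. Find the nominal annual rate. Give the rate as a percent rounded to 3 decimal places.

(1 + r/4)^12 = 46,000/29,750 = 1.54622.
1 + r/4 = 1.54622^(1/12) ≈ 1.036985, so r/4 ≈ 0.0369852.
r ≈ 4·0.0369852 = 14.79409%.

14.794%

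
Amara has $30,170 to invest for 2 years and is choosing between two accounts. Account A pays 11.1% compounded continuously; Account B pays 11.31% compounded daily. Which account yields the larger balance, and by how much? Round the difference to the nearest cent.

Account B, by $157.22

A: e^(0.111·2) = e^0.222 ≈ 1.2485713779, so 30,170 × 1.2485713779 ≈ 37,669.3985.
B: (1 + 0.1131/365)^730 ≈ 1.2537824743, so 30,170 × 1.2537824743 ≈ 37,826.6173.
Difference ≈ 157.2188 in favor of B.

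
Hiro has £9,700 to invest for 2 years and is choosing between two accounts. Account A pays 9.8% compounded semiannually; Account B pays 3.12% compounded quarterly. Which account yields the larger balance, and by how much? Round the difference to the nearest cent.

Account A growth factor: (1 + 0.049)^4 ≈ 1.2108823608; balance ≈ 11,745.5589.
Account B growth factor: (1 + 0.0078)^8 ≈ 1.0641303556; balance ≈ 10,322.0644.
Account A is larger by 1,423.4945.

Account A, by £1,423.49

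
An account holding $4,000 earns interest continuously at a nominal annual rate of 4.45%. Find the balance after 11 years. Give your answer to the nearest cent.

A = P·e^(rt) = 4,000·e^(0.0445·11) = 4,000·e^0.4895.
e^0.4895 ≈ 1.631500266, so A ≈ 6,526.0011.

$6,526.00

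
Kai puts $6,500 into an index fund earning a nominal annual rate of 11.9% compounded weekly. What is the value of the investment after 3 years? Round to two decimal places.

$9,284.95

Growth factor = (1 + 0.119/52)^156 ≈ 1.42845313.
A ≈ 6,500 × 1.42845313 ≈ 9,284.9453.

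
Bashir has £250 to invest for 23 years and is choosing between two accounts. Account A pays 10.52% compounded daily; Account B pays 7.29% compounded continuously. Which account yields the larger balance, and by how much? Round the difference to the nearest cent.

Account A growth factor: (1 + 0.1052/365)^8395 ≈ 11.23744358; balance ≈ 2,809.3609.
Account B growth factor: e^(0.0729·23) = e^1.6767 ≈ 5.34787882; balance ≈ 1,336.9697.
Account A is larger by 1,472.3912.

Account A, by £1,472.39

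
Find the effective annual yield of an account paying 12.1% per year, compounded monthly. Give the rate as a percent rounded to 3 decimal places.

12.794%

EAR = (1 + 12.1%/12)^12 − 1 = (1 + 0.0100833)^12 − 1.
(1 + 0.0100833)^12 ≈ 1.127941, so EAR ≈ 12.79412%.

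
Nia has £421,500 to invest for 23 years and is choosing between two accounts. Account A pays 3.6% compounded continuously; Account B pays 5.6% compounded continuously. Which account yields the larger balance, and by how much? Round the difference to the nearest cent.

A: e^(0.036·23) = e^0.828 ≈ 2.28873668636, so 421,500 × 2.28873668636 ≈ 964,702.5133.
B: e^(0.056·23) = e^1.288 ≈ 3.625528243373, so 421,500 × 3.625528243373 ≈ 1,528,160.1546.
Difference ≈ 563,457.6413 in favor of B.

Account B, by £563,457.64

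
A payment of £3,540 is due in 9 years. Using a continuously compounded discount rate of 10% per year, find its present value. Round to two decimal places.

P = A·e^(−rt) = 3,540·e^(−0.9).
e^(−0.9) ≈ 0.4065696597, so P ≈ 1,439.2566.

£1,439.26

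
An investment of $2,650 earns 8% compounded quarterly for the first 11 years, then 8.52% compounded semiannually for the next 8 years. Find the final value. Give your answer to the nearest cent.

Phase 1: 2,650·(1 + 0.02)^44 ≈ 6,333.6408.
Phase 2: 6,333.6408·(1 + 0.0426)^16 ≈ 12,346.3038.

$12,346.30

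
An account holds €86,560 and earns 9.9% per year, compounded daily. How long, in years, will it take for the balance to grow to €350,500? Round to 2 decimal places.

We need (1 + 0.000271233)^(365t) = 4.0492, so 365t = ln 4.0492 / ln 1.000271 ≈ 5156.8695.
t ≈ 5156.8695/365 = 14.1284 years.

14.13 years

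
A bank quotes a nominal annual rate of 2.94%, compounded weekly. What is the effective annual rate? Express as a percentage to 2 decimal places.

2.98%

EAR = (1 + 2.94%/52)^52 − 1 = (1 + 0.000565385)^52 − 1.
(1 + 0.000565385)^52 ≈ 1.029828, so EAR ≈ 2.98279%.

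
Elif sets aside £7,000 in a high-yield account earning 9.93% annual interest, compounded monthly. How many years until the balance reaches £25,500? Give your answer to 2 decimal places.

(1 + 0.008275)^(12t) = 25,500/7,000 = 3.6429.
12t·ln(1 + 0.008275) = ln(3.6429); 12t = 1.2928/0.00824095 ≈ 156.8713.
t ≈ 13.0726 years.

13.07 years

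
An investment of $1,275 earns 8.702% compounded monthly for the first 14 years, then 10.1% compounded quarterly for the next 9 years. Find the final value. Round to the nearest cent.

After 14 years at 8.702%: 1,275 × 3.3665347774 ≈ 4,292.3318.
Then 9 years at 10.1%: 4,292.3318 × 2.4539855807 ≈ 10,533.3204.

$10,533.32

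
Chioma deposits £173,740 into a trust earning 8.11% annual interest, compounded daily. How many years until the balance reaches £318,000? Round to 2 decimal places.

We need (1 + 0.000222192)^(365t) = 1.8303, so 365t = ln 1.8303 / ln 1.000222 ≈ 2720.8865.
t ≈ 2720.8865/365 = 7.4545 years.

7.45 years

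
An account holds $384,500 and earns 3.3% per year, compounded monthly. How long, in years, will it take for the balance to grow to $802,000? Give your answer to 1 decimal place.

22.3 years

We need (1 + 0.00275)^(12t) = 2.0858, so 12t = ln 2.0858 / ln 1.00275 ≈ 267.7001.
t ≈ 267.7001/12 = 22.3083 years.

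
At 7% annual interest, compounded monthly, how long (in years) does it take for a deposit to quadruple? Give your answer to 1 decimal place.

(1 + 0.00583333)^(12t) = 4.
12t = ln 4 / ln(1 + 0.00583333) ≈ 1.3863/0.00581639 ≈ 238.3429.
t ≈ 19.8619.

19.9 years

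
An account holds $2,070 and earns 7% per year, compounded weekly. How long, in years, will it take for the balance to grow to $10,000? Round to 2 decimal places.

We need (1 + 0.00134615)^(52t) = 4.8309, so 52t = ln 4.8309 / ln 1.001346 ≈ 1170.8144.
t ≈ 1170.8144/52 = 22.5157 years.

22.52 years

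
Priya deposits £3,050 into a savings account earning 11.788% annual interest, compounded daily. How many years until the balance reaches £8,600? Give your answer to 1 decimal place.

8.8 years

We need (1 + 0.000322959)^(365t) = 2.8197, so 365t = ln 2.8197 / ln 1.000323 ≈ 3210.2784.
t ≈ 3210.2784/365 = 8.7953 years.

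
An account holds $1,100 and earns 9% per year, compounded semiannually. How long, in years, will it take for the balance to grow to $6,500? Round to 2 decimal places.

(1 + 0.045)^(2t) = 6,500/1,100 = 5.9091.
2t·ln(1 + 0.045) = ln(5.9091); 2t = 1.7765/0.0440169 ≈ 40.3593.
t ≈ 20.1797 years.

20.18 years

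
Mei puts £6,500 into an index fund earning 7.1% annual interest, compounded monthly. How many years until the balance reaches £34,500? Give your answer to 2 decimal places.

23.58 years

(1 + 0.00591667)^(12t) = 34,500/6,500 = 5.3077.
12t·ln(1 + 0.00591667) = ln(5.3077); 12t = 1.6692/0.00589923 ≈ 282.9448.
t ≈ 23.5787 years.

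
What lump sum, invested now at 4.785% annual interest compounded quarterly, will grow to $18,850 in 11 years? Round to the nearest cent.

Growth factor = (1 + 0.0119625)^44 ≈ 1.6874637349.
P = 18,850/1.6874637349 ≈ 11,170.6104.

$11,170.61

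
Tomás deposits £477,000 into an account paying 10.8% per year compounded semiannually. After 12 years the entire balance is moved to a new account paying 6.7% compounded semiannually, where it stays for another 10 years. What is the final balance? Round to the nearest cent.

After 12 years at 10.8%: 477,000 × 3.533252387043 ≈ 1,685,361.3886.
Then 10 years at 6.7%: 1,685,361.3886 × 1.932901037896 ≈ 3,257,636.7773.

£3,257,636.78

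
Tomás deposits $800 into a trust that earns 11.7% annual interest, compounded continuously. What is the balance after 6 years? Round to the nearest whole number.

A = P·e^(rt) = 800·e^(0.117·6) = 800·e^0.702.
e^0.702 ≈ 2.017784243, so A ≈ 1,614.2274.

$1,614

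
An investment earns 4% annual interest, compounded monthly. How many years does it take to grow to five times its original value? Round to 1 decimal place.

(1 + 0.00333333)^(12t) = 5.
12t = ln 5 / ln(1 + 0.00333333) ≈ 1.6094/0.00332779 ≈ 483.6356.
t ≈ 40.3030.

40.3 years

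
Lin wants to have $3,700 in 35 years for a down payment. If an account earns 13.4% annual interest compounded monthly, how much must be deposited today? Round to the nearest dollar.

Growth factor = (1 + 0.134/12)^420 ≈ 106.0602668.
P = 3,700/106.0602668 ≈ 34.8858.

$35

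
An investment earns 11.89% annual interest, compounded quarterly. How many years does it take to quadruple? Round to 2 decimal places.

(1 + 0.029725)^(4t) = 4.
4t = ln 4 / ln(1 + 0.029725) ≈ 1.3863/0.0292918 ≈ 47.3271.
t ≈ 11.8318.

11.83 years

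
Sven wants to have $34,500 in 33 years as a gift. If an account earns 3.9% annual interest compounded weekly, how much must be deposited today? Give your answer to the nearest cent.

Growth factor = (1 + 0.00075)^1716 ≈ 3.6201578005.
P = 34,500/3.6201578005 ≈ 9,529.9713.

$9,529.97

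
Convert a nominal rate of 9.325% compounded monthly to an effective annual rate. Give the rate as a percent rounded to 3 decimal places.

9.734%

One year is 12 periods at 0.00777083 each: (1 + 0.00777083)^12 ≈ 1.097341.
EAR = 1.097341 − 1 ≈ 9.73405%.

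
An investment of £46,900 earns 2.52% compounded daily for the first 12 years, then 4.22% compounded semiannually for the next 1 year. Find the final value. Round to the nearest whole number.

After 12 years at 2.52%: 46,900 × 1.3530882351 ≈ 63,459.8382.
Then 1 years at 4.22%: 63,459.8382 × 1.04264521 ≈ 66,166.0964.

£66,166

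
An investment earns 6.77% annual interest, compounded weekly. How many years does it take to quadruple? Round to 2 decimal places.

(1 + 0.00130192)^(52t) = 4.
52t = ln 4 / ln(1 + 0.00130192) ≈ 1.3863/0.00130108 ≈ 1065.4981.
t ≈ 20.4903.

20.49 years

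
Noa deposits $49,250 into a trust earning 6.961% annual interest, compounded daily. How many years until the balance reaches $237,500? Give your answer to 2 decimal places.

(1 + 0.000190712)^(365t) = 237,500/49,250 = 4.8223.
365t·ln(1 + 0.000190712) = ln(4.8223); 365t = 1.5733/0.000190694 ≈ 8250.1655.
t ≈ 22.6032 years.

22.60 years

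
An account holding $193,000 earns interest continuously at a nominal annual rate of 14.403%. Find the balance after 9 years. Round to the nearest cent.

$705,537.69

A = P·e^(rt) = 193,000·e^(0.14403·9) = 193,000·e^1.29627.
e^1.29627 ≈ 3.65563568462, so A ≈ 705,537.6871.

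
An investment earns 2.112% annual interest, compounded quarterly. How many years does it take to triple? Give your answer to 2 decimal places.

(1 + 0.00528)^(4t) = 3.
4t = ln 3 / ln(1 + 0.00528) ≈ 1.0986/0.00526611 ≈ 208.6193.
t ≈ 52.1548.

52.15 years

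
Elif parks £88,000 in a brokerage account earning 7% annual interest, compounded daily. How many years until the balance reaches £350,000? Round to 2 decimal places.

We need (1 + 0.000191781)^(365t) = 3.9773, so 365t = ln 3.9773 / ln 1.000192 ≈ 7199.5140.
t ≈ 7199.5140/365 = 19.7247 years.

19.72 years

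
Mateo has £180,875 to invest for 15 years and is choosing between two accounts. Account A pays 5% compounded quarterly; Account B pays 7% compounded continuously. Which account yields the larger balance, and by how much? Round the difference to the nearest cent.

A: (1 + 0.0125)^60 ≈ 2.10718134695, so 180,875 × 2.10718134695 ≈ 381,136.4261.
B: e^(0.07·15) = e^1.05 ≈ 2.85765111806, so 180,875 × 2.85765111806 ≈ 516,877.6460.
Difference ≈ 135,741.2198 in favor of B.

Account B, by £135,741.22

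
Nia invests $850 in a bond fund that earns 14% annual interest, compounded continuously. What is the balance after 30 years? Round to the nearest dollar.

$56,683

A = P·e^(rt) = 850·e^(0.14·30) = 850·e^4.2.
e^4.2 ≈ 66.686331041, so A ≈ 56,683.3814.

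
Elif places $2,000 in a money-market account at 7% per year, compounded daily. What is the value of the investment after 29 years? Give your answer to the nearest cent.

$15,225.21

Periodic rate = 7%/365 = 0.000191781; periods = 365·29 = 10585.
A = 2,000·(1 + 0.07/365)^10585 ≈ 2,000·7.6126045532 ≈ 15,225.2091.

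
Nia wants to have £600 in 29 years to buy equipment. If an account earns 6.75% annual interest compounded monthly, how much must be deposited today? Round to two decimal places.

£85.19

Growth factor = (1 + 0.005625)^348 ≈ 7.0428653.
P = 600/7.0428653 ≈ 85.1926.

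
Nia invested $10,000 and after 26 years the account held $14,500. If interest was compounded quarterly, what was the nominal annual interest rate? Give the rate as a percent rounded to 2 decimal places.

The 104-period growth factor is 14,500/10,000 = 1.45.
r/4 = 1.45^(1/104) − 1 ≈ 0.00357912, so r ≈ 4·0.00357912 = 1.43165%.

1.43%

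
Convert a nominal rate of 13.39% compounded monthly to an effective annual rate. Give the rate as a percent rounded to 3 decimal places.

14.243%

EAR = (1 + 13.39%/12)^12 − 1 = (1 + 0.0111583)^12 − 1.
(1 + 0.0111583)^12 ≈ 1.142431, so EAR ≈ 14.24310%.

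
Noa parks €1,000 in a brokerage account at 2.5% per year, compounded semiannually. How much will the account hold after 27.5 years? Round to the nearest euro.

Periodic rate = 2.5%/2 = 0.0125; periods = 2·27.5 = 55.
A = 1,000·(1 + 0.0125)^55 ≈ 1,000·1.980280695 ≈ 1,980.2807.

€1,980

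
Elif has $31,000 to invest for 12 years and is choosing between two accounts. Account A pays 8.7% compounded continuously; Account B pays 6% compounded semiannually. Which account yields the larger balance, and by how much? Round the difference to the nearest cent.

Account A growth factor: e^(0.087·12) = e^1.044 ≈ 2.8405565464; balance ≈ 88,057.2529.
Account B growth factor: (1 + 0.03)^24 ≈ 2.0327941065; balance ≈ 63,016.6173.
Account A is larger by 25,040.6356.

Account A, by $25,040.64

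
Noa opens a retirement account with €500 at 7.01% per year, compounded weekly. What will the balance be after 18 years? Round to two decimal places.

Periodic rate = 7.01%/52 = 0.00134808; periods = 52·18 = 936.
A = 500·(1 + 0.0701/52)^936 ≈ 500·3.528773153 ≈ 1,764.3866.

€1,764.39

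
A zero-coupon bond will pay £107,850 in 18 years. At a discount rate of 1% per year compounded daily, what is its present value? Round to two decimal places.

£90,084.11

Growth factor = (1 + 0.01/365)^6570 ≈ 1.19721441114.
P = 107,850/1.19721441114 ≈ 90,084.1144.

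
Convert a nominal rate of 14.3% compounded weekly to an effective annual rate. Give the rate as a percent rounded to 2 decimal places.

EAR = (1 + 14.3%/52)^52 − 1 = (1 + 0.00275)^52 − 1.
(1 + 0.00275)^52 ≈ 1.153503, so EAR ≈ 15.35034%.

15.35%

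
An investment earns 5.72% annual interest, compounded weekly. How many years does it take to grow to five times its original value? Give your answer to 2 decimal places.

28.15 years

(1 + 0.0011)^(52t) = 5.
52t = ln 5 / ln(1 + 0.0011) ≈ 1.6094/0.0010994 ≈ 1463.9299.
t ≈ 28.1525.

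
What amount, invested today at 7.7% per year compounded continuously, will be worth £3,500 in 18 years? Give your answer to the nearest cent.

P = A·e^(−rt) = 3,500·e^(−1.386).
e^(−1.386) ≈ 0.2500736011, so P ≈ 875.2576.

£875.26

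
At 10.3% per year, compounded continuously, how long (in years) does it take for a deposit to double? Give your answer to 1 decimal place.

e^(0.103t) = 2, so 0.103t = ln 2 ≈ 0.69315.
t ≈ 0.69315/0.103 ≈ 6.7296.

6.7 years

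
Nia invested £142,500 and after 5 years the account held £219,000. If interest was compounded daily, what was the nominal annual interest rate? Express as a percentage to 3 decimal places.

The 1825-period growth factor is 219,000/142,500 = 1.53684.
r/365 = 1.53684^(1/1825) − 1 ≈ 0.000235496, so r ≈ 365·0.000235496 = 8.59561%.

8.596%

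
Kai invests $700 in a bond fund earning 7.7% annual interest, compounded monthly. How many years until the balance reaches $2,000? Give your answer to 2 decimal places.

13.68 years

(1 + 0.00641667)^(12t) = 2,000/700 = 2.8571.
12t·ln(1 + 0.00641667) = ln(2.8571); 12t = 1.0498/0.00639617 ≈ 164.1330.
t ≈ 13.6777 years.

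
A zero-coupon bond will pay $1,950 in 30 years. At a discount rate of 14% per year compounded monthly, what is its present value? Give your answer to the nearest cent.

$29.96

Growth factor = (1 + 0.14/12)^360 ≈ 65.08466128.
P = 1,950/65.08466128 ≈ 29.9610.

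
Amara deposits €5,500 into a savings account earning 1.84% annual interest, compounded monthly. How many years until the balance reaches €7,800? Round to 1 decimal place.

We need (1 + 0.00153333)^(12t) = 1.4182, so 12t = ln 1.4182 / ln 1.001533 ≈ 228.0283.
t ≈ 228.0283/12 = 19.0024 years.

19.0 years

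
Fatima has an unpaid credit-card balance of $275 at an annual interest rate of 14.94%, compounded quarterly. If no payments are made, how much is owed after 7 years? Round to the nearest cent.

Growth factor = (1 + 0.03735)^28 ≈ 2.79195694.
A ≈ 275 × 2.79195694 ≈ 767.7882.

$767.79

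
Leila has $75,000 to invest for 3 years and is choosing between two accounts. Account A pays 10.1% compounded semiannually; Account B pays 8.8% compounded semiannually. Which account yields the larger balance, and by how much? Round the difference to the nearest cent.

A: (1 + 0.0505)^6 ≈ 1.34392904636, so 75,000 × 1.34392904636 ≈ 100,794.6785.
B: (1 + 0.044)^6 ≈ 1.2948008982, so 75,000 × 1.2948008982 ≈ 97,110.0674.
Difference ≈ 3,684.6111 in favor of A.

Account A, by $3,684.61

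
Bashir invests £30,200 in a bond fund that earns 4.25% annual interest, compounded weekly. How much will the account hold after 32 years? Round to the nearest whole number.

Growth factor = (1 + 0.0425/52)^1664 ≈ 3.89402969754.
A ≈ 30,200 × 3.89402969754 ≈ 117,599.6969.

£117,600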